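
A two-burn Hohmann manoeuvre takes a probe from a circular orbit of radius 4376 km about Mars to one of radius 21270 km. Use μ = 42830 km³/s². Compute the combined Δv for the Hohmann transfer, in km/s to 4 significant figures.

Δv = 1.491 km/s

The Hohmann ellipse has a_t = (r₁ + r₂)/2 = 12823 km.
At r₁ the circular-orbit speed is v₁ = √(μ/r₁) = 3.1285 km/s.
Transfer-orbit speed at r₁ (vis-viva): v_p = √[μ(2/r₁ − 1/a_t)] = 4.0293 km/s.
First burn Δv₁ = |v_p − v₁| = 0.9008 km/s.
At r₂, v₂ = √(μ/r₂) = 1.41903 km/s.
Transfer-orbit speed at r₂: v_a = √[μ(2/r₂ − 1/a_t)] = 0.828961 km/s.
Second burn Δv₂ = |v₂ − v_a| = 0.5901 km/s.
Δv = Δv₁ + Δv₂ = 0.9008 + 0.5901 = 1.491 km/s.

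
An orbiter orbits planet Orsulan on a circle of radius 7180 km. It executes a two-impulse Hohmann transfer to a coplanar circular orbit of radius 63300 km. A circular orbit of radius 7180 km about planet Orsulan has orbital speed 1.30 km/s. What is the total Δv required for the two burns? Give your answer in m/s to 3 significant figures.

Δv = 683 m/s

From the circular-orbit relation v² = μ/r at r = 7180 km: μ = v²r = (1.30)² × 7180 = 12134.2 km³/s².
Transfer-ellipse semi-major axis a_t = (r₁ + r₂)/2 = (7180 + 63300)/2 = 35240 km.
At r₁ the circular-orbit speed is v₁ = √(μ/r₁) = 1.3000 km/s.
Transfer-orbit speed at r₁ (vis-viva): v_p = √[μ(2/r₁ − 1/a_t)] = 1.7423 km/s.
First burn Δv₁ = |v_p − v₁| = 0.4423 km/s.
At r₂, v₂ = √(μ/r₂) = 0.4378 km/s.
Transfer-orbit speed at r₂: v_a = √[μ(2/r₂ − 1/a_t)] = 0.1976 km/s.
Second burn Δv₂ = |v₂ − v_a| = 0.2402 km/s.
Δv = Δv₁ + Δv₂ = 0.4423 + 0.2402 = 0.6825 km/s.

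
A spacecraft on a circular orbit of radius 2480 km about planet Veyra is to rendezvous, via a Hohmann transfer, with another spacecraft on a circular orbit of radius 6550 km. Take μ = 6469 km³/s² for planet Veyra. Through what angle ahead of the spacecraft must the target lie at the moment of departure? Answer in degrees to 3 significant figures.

φ = 77.0°

Semi-major axis of the transfer orbit: a_t = (2480 + 6550)/2 = 4515 km.
Transfer time t = π√(a_t³/μ) = 11850 s.
The target's mean motion on its circular orbit is ω₂ = √(μ/r₂³) = 1.517×10^-4 rad/s.
Angle swept by the target during transfer: ω₂·t = 1.798 rad = 103.0°.
The spacecraft traverses 180° on the transfer ellipse, so the target must lead by 180° − 103.0° = 77.0°.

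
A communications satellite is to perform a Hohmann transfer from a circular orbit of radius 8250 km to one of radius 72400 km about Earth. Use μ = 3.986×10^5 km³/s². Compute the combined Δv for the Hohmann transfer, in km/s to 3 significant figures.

Transfer-ellipse semi-major axis a_t = (r₁ + r₂)/2 = (8250 + 72400)/2 = 40325 km.
Circular speed at r₁: v₁ = √(μ/r₁) = √(3.986×10^5/8250) = 6.951 km/s.
On the transfer ellipse at r₁, v² = μ(2/r − 1/a) gives v_p = √[μ(2/r₁ − 1/a_t)] = 9.314 km/s.
First burn Δv₁ = |v_p − v₁| = 2.363 km/s.
At r₂, v₂ = √(μ/r₂) = 2.346 km/s.
Transfer-orbit speed at r₂: v_a = √[μ(2/r₂ − 1/a_t)] = 1.061 km/s.
Second burn Δv₂ = |v₂ − v_a| = 1.285 km/s.
Total Δv = Δv₁ + Δv₂ = 3.648 km/s.

Δv = 3.65 km/s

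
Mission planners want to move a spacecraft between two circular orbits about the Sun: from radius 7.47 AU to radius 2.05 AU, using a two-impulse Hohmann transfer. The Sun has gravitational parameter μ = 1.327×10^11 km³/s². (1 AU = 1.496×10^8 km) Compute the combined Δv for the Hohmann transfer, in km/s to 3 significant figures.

In km: r₁ = 7.47 × 1.496×10^8 = 1.117512×10^9 km; r₂ = 2.05 × 1.496×10^8 = 3.0668×10^8 km.
Transfer-ellipse semi-major axis a_t = (r₁ + r₂)/2 = (1.117512×10^9 + 3.0668×10^8)/2 = 7.12096×10^8 km.
At r₁ the circular-orbit speed is v₁ = √(μ/r₁) = 10.897 km/s.
On the transfer ellipse at r₁, vis-viva equation gives v_a = √[μ(2/r₁ − 1/a_t)] = 7.1513 km/s.
First burn Δv₁ = |v_a − v₁| = 3.746 km/s.
At r₂, v₂ = √(μ/r₂) = 20.8014 km/s.
Transfer-orbit speed at r₂: v_p = √[μ(2/r₂ − 1/a_t)] = 26.0585 km/s.
Second burn Δv₂ = |v₂ − v_p| = 5.257 km/s.
Δv = Δv₁ + Δv₂ = 3.746 + 5.257 = 9.003 km/s.

Δv = 9.00 km/s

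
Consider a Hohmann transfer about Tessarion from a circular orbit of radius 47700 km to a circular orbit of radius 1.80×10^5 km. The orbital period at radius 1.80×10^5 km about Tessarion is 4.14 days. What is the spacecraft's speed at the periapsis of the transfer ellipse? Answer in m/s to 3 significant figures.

From Kepler's third law T² = 4π²r³/μ at r = 1.80×10^5 km, T = 4.14 days = 4.14 × 86400 s = 3.57696×10^5 s: μ = 4π²r³/T² = 1.79949×10^6 km³/s².
Semi-major axis of the transfer orbit: a_t = (47700 + 1.800×10^5)/2 = 1.1385×10^5 km.
At periapsis, r = 47700 km.
Applying v² = μ(2/r − 1/a_t): v = 7.723 km/s.

v = 7720 m/s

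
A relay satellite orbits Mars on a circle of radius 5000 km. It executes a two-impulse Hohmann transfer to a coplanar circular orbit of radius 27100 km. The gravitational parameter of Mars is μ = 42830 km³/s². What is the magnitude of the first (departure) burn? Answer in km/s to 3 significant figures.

Δv₁ = 0.876 km/s

Transfer-ellipse semi-major axis a_t = (r₁ + r₂)/2 = (5000 + 27100)/2 = 16050 km.
Circular speed at r = 5000 km: v_c = √(μ/r) = 2.9268 km/s.
Vis-viva on the transfer ellipse at r = 5000 km gives v_t = √[μ(2/r − 1/a_t)] = 3.8031 km/s.
Δv₁ = |v_t − v_c| = |3.8031 − 2.9268| = 0.8763 km/s.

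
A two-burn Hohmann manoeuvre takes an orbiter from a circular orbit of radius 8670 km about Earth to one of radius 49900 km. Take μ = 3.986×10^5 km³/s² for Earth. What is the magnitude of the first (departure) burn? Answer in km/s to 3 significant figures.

Δv₁ = 2.07 km/s

Transfer-ellipse semi-major axis a_t = (r₁ + r₂)/2 = (8670 + 49900)/2 = 29285 km.
Circular speed at r = 8670 km: v_c = √(μ/r) = 6.7805 km/s.
Transfer-orbit speed at the same r (vis-viva, a = a_t): v_t = √[μ(2/r − 1/a_t)] = 8.8509 km/s.
Δv₁ = |v_t − v_c| = |8.8509 − 6.7805| = 2.070 km/s.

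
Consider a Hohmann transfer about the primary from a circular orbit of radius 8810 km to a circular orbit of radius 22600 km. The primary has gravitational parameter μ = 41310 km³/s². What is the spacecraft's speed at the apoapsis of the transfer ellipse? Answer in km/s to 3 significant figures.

Semi-major axis of the transfer orbit: a_t = (8810 + 22600)/2 = 15705 km.
The apoapsis of the transfer ellipse is at r = 22600 km.
Vis-viva: v = √[μ(2/r − 1/a_t)] = √[41310 × (2/22600 − 1/15705)] = 1.013 km/s.

v = 1.01 km/s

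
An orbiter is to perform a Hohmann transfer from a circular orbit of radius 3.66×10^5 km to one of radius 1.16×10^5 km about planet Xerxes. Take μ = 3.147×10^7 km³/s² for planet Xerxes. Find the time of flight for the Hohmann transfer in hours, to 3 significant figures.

The Hohmann ellipse has a_t = (r₁ + r₂)/2 = 2.410×10^5 km.
By Kepler's third law the transfer-orbit period is T = 2π√(a_t³/μ), so t = T/2 = 66260 s.
Converting: 66260 s ÷ 3600 s/hour = 18.4 hours.

t = 18.4 hours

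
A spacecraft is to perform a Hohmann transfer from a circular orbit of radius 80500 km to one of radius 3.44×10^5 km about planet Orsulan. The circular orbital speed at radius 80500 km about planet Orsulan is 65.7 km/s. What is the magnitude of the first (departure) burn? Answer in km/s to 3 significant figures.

From the circular-orbit relation v² = μ/r at r = 80500 km: μ = v²r = (65.7)² × 80500 = 3.47477×10^8 km³/s².
Semi-major axis of the transfer orbit: a_t = (80500 + 3.440×10^5)/2 = 2.1225×10^5 km.
Circular speed at r = 80500 km: v_c = √(μ/r) = 65.70 km/s.
Vis-viva on the transfer ellipse at r = 80500 km gives v_t = √[μ(2/r − 1/a_t)] = 83.64 km/s.
Δv₁ = |v_t − v_c| = |83.64 − 65.70| = 17.94 km/s.

Δv₁ = 17.9 km/s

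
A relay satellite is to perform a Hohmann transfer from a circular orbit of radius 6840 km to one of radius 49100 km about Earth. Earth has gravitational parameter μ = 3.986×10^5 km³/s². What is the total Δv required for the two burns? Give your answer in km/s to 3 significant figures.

Δv = 3.92 km/s

Semi-major axis of the transfer orbit: a_t = (6840 + 49100)/2 = 27970 km.
Circular speed at r₁: v₁ = √(μ/r₁) = √(3.986×10^5/6840) = 7.63380 km/s.
On the transfer ellipse at r₁, vis-viva equation gives v_p = √[μ(2/r₁ − 1/a_t)] = 10.1143 km/s.
First burn Δv₁ = |v_p − v₁| = 2.4805 km/s.
Circular speed at r₂: v₂ = √(μ/r₂) = 2.8492 km/s.
Transfer-orbit speed at r₂: v_a = √[μ(2/r₂ − 1/a_t)] = 1.4090 km/s.
Second burn Δv₂ = |v₂ − v_a| = 1.4402 km/s.
Total Δv = Δv₁ + Δv₂ = 3.921 km/s.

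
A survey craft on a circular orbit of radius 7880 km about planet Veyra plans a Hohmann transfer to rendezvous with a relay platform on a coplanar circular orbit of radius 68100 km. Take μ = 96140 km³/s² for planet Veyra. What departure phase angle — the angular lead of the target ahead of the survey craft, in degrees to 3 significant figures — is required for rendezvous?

φ = 105°

The Hohmann ellipse has a_t = (r₁ + r₂)/2 = 37990 km.
Transfer time t = π√(a_t³/μ) = 75020 s.
Target angular speed ω₂ = √(μ/r₂³) = 1.745×10^-5 rad/s.
Angle swept by the target during transfer: ω₂·t = 1.309 rad = 75.00°.
The survey craft traverses 180° on the transfer ellipse, so the target must lead by 180° − 75.00° = 105°.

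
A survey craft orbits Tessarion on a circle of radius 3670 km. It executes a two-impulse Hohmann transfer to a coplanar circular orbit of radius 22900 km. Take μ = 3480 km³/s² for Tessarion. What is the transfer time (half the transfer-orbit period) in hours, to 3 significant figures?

t = 22.7 hours

Transfer-ellipse semi-major axis a_t = (r₁ + r₂)/2 = (3670 + 22900)/2 = 13285 km.
Transfer time t = π√(a_t³/μ) = π√((13285)³ / 3480) = 81550 s.
Converting: 81550 s ÷ 3600 s/hour = 22.7 hours.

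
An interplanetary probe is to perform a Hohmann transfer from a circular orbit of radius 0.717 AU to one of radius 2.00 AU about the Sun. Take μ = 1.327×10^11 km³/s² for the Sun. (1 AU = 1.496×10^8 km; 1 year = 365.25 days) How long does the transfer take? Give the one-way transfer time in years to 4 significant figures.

In km: r₁ = 0.717 × 1.496×10^8 = 1.072632×10^8 km; r₂ = 2.00 × 1.496×10^8 = 2.992×10^8 km.
The Hohmann ellipse has a_t = (r₁ + r₂)/2 = 2.032316×10^8 km.
By Kepler's third law the transfer-orbit period is T = 2π√(a_t³/μ), so t = T/2 = 2.4986×10^7 s.
Converting: 2.4986×10^7 s ÷ 3.15576×10^7 s/year (365.25 × 86400) = 0.7918 years.

t = 0.7918 years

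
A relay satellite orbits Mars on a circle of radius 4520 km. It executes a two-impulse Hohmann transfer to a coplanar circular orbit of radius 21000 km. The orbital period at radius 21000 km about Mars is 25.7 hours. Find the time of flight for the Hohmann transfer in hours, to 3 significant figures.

t = 6.09 hours

From Kepler's third law T² = 4π²r³/μ at r = 21000 km, T = 25.7 hours = 25.7 × 3600 s = 92520 s: μ = 4π²r³/T² = 42711.7 km³/s².
Transfer-ellipse semi-major axis a_t = (r₁ + r₂)/2 = (4520 + 21000)/2 = 12760 km.
Half the transfer-orbit period gives t = π√(a_t³/μ) = 21910 s.
Converting: 21910 s ÷ 3600 s/hour = 6.09 hours.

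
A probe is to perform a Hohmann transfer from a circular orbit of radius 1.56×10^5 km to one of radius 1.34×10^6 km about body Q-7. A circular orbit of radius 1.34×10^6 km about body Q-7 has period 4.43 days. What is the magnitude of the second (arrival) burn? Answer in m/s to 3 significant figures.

Δv₂ = 12000 m/s

From Kepler's third law T² = 4π²r³/μ at r = 1.34×10^6 km, T = 4.43 days = 4.43 × 86400 s = 3.82752×10^5 s: μ = 4π²r³/T² = 6.48394×10^8 km³/s².
Semi-major axis of the transfer orbit: a_t = (1.560×10^5 + 1.340×10^6)/2 = 7.480×10^5 km.
On the circular orbit at r = 1.340×10^6 km, v_c = √(μ/r) = 22.00 km/s.
Transfer-orbit speed at the same r (vis-viva, a = a_t): v_t = √[μ(2/r − 1/a_t)] = 10.05 km/s.
Δv₂ = |v_t − v_c| = |10.05 − 22.00| = 11.95 km/s.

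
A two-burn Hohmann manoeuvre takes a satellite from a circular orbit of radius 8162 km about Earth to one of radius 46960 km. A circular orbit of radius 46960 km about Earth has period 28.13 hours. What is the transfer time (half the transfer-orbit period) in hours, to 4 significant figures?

t = 6.324 hours

From Kepler's third law T² = 4π²r³/μ at r = 46960 km, T = 28.13 hours = 28.13 × 3600 s = 1.01268×10^5 s: μ = 4π²r³/T² = 3.98657×10^5 km³/s².
Transfer-ellipse semi-major axis a_t = (r₁ + r₂)/2 = (8162 + 46960)/2 = 27561 km.
By Kepler's third law the transfer-orbit period is T = 2π√(a_t³/μ), so t = T/2 = 22766 s.
Converting: 22766 s ÷ 3600 s/hour = 6.324 hours.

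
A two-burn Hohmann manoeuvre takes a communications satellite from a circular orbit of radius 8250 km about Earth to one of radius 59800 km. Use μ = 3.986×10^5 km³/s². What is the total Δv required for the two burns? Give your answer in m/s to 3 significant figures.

Δv = 3570 m/s

Semi-major axis of the transfer orbit: a_t = (8250 + 59800)/2 = 34025 km.
At r₁ the circular-orbit speed is v₁ = √(μ/r₁) = 6.95091 km/s.
Transfer-orbit speed at r₁ (vis-viva): v_p = √[μ(2/r₁ − 1/a_t)] = 9.21495 km/s.
First burn Δv₁ = |v_p − v₁| = 2.26404 km/s.
At r₂, v₂ = √(μ/r₂) = 2.58177 km/s.
Transfer-orbit speed at r₂: v_a = √[μ(2/r₂ − 1/a_t)] = 1.27129 km/s.
Second burn Δv₂ = |v₂ − v_a| = 1.31048 km/s.
Total Δv = Δv₁ + Δv₂ = 3.575 km/s.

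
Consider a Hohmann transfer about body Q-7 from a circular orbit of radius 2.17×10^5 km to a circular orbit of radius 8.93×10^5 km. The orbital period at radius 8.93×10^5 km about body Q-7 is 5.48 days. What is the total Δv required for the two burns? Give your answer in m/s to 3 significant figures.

Δv = 10900 m/s

From Kepler's third law T² = 4π²r³/μ at r = 8.93×10^5 km, T = 5.48 days = 5.48 × 86400 s = 4.73472×10^5 s: μ = 4π²r³/T² = 1.25408×10^8 km³/s².
Transfer-ellipse semi-major axis a_t = (r₁ + r₂)/2 = (2.170×10^5 + 8.930×10^5)/2 = 5.550×10^5 km.
Circular speed at r₁: v₁ = √(μ/r₁) = √(1.25408×10^8/2.170×10^5) = 24.040 km/s.
On the transfer ellipse at r₁, vis-viva equation gives v_p = √[μ(2/r₁ − 1/a_t)] = 30.494 km/s.
First burn Δv₁ = |v_p − v₁| = 6.454 km/s.
At r₂, v₂ = √(μ/r₂) = 11.85 km/s.
Transfer-orbit speed at r₂: v_a = √[μ(2/r₂ − 1/a_t)] = 7.410 km/s.
Second burn Δv₂ = |v₂ − v_a| = 4.440 km/s.
Δv = Δv₁ + Δv₂ = 6.454 + 4.440 = 10.89 km/s.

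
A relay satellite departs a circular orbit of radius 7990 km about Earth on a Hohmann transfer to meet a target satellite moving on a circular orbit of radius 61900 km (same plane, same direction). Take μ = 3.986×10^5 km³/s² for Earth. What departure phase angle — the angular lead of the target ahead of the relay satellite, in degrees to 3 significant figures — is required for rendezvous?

φ = 104°

The Hohmann ellipse has a_t = (r₁ + r₂)/2 = 34945 km.
The half-period of the transfer ellipse is t = π√(a_t³/μ) = 32506 s.
The target's mean motion on its circular orbit is ω₂ = √(μ/r₂³) = 4.0995×10^-5 rad/s.
Angle swept by the target during transfer: ω₂·t = 1.3326 rad = 76.35°.
The relay satellite traverses 180° on the transfer ellipse, so the target must lead by 180° − 76.35° = 104°.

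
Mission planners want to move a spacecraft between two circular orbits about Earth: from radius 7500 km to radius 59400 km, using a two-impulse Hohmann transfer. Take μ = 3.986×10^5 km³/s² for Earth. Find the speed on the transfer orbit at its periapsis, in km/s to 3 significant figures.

v = 9.71 km/s

The Hohmann ellipse has a_t = (r₁ + r₂)/2 = 33450 km.
The periapsis of the transfer ellipse is at r = 7500 km.
Vis-viva: v = √[μ(2/r − 1/a_t)] = √[3.986×10^5 × (2/7500 − 1/33450)] = 9.715 km/s.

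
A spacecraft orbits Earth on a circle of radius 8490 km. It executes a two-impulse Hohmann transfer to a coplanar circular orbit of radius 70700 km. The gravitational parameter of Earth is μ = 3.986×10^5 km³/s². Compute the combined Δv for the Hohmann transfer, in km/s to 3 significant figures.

The Hohmann ellipse has a_t = (r₁ + r₂)/2 = 39595 km.
At r₁ the circular-orbit speed is v₁ = √(μ/r₁) = 6.852 km/s.
On the transfer ellipse at r₁, v² = μ(2/r − 1/a) gives v_p = √[μ(2/r₁ − 1/a_t)] = 9.156 km/s.
First burn Δv₁ = |v_p − v₁| = 2.304 km/s.
At r₂, v₂ = √(μ/r₂) = 2.374 km/s.
Transfer-orbit speed at r₂: v_a = √[μ(2/r₂ − 1/a_t)] = 1.099 km/s.
Second burn Δv₂ = |v₂ − v_a| = 1.275 km/s.
Total Δv = Δv₁ + Δv₂ = 3.579 km/s.

Δv = 3.58 km/s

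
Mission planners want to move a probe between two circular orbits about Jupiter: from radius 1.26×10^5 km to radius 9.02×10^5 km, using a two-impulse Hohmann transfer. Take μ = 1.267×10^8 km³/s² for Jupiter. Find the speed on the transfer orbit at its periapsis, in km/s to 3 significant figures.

Semi-major axis of the transfer orbit: a_t = (1.260×10^5 + 9.020×10^5)/2 = 5.140×10^5 km.
At periapsis, r = 1.260×10^5 km.
Vis-viva: v = √[μ(2/r − 1/a_t)] = √[1.267×10^8 × (2/1.260×10^5 − 1/5.140×10^5)] = 42.01 km/s.

v = 42.0 km/s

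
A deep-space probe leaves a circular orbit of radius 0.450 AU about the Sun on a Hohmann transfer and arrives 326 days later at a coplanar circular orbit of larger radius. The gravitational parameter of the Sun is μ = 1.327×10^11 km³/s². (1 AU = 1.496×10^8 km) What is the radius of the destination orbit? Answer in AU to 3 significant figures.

r₂ = 2.49 AU

In km: r₁ = 0.450 × 1.496×10^8 = 6.732×10^7 km.
Transfer time t = 326 days = 2.81664×10^7 s, and t = π√(a_t³/μ).
So a_t = (μ t²/π²)^(1/3) = (1.327×10^11 × (2.81664×10^7)² / π²)^(1/3) = 2.2013×10^8 km.
Since a_t = (r₁ + r₂)/2, r₂ = 2a_t − r₁ = 2×2.2013×10^8 − 6.732×10^7 = 3.7294×10^8 km.
In AU: r₂ = 3.7294×10^8 / 1.496×10^8 = 2.49 AU.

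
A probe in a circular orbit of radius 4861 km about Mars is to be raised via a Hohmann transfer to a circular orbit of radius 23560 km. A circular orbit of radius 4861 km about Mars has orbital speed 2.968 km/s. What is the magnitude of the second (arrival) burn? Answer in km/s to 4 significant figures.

From the circular-orbit relation v² = μ/r at r = 4861 km: μ = v²r = (2.968)² × 4861 = 42820.7 km³/s².
Semi-major axis of the transfer orbit: a_t = (4861 + 23560)/2 = 14210.5 km.
On the circular orbit at r = 23560 km, v_c = √(μ/r) = 1.3482 km/s.
Transfer-orbit speed at the same r (vis-viva, a = a_t): v_t = √[μ(2/r − 1/a_t)] = 0.78849 km/s.
Δv₂ = |v_t − v_c| = |0.78849 − 1.3482| = 0.5597 km/s.

Δv₂ = 0.5597 km/s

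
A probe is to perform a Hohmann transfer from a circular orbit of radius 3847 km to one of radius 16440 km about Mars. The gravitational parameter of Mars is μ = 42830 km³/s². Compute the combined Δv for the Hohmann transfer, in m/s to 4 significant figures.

Transfer-ellipse semi-major axis a_t = (r₁ + r₂)/2 = (3847 + 16440)/2 = 10143.5 km.
At r₁ the circular-orbit speed is v₁ = √(μ/r₁) = 3.3367 km/s.
On the transfer ellipse at r₁, vis-viva gives v_p = √[μ(2/r₁ − 1/a_t)] = 4.2479 km/s.
First burn Δv₁ = |v_p − v₁| = 0.9112 km/s.
Circular speed at r₂: v₂ = √(μ/r₂) = 1.6141 km/s.
Transfer-orbit speed at r₂: v_a = √[μ(2/r₂ − 1/a_t)] = 0.99401 km/s.
Second burn Δv₂ = |v₂ − v_a| = 0.6201 km/s.
Δv = Δv₁ + Δv₂ = 0.9112 + 0.6201 = 1.531 km/s.

Δv = 1531 m/s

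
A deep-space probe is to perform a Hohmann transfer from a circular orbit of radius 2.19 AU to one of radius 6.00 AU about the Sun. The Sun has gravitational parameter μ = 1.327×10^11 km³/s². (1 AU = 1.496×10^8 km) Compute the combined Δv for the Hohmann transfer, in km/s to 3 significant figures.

Δv = 7.50 km/s

In km: r₁ = 2.19 × 1.496×10^8 = 3.27624×10^8 km; r₂ = 6.00 × 1.496×10^8 = 8.976×10^8 km.
Transfer-ellipse semi-major axis a_t = (r₁ + r₂)/2 = (3.27624×10^8 + 8.976×10^8)/2 = 6.12612×10^8 km.
At r₁ the circular-orbit speed is v₁ = √(μ/r₁) = 20.1255 km/s.
On the transfer ellipse at r₁, vis-viva equation gives v_p = √[μ(2/r₁ − 1/a_t)] = 24.3611 km/s.
First burn Δv₁ = |v_p − v₁| = 4.236 km/s.
Circular speed at r₂: v₂ = √(μ/r₂) = 12.159 km/s.
Transfer-orbit speed at r₂: v_a = √[μ(2/r₂ − 1/a_t)] = 8.8918 km/s.
Second burn Δv₂ = |v₂ − v_a| = 3.267 km/s.
Total Δv = Δv₁ + Δv₂ = 7.503 km/s.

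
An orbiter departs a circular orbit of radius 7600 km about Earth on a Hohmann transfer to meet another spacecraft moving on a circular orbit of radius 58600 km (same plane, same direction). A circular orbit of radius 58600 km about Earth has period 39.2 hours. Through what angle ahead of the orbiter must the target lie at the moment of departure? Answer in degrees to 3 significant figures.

From Kepler's third law T² = 4π²r³/μ at r = 58600 km, T = 39.2 hours = 39.2 × 3600 s = 1.4112×10^5 s: μ = 4π²r³/T² = 3.98910×10^5 km³/s².
Transfer-ellipse semi-major axis a_t = (r₁ + r₂)/2 = (7600 + 58600)/2 = 33100 km.
Transfer time t = π√(a_t³/μ) = 29954.0 s.
Target angular speed ω₂ = √(μ/r₂³) = 4.45237×10^-5 rad/s.
Angle swept by the target during transfer: ω₂·t = 1.33366 rad = 76.41°.
The orbiter traverses 180° on the transfer ellipse, so the target must lead by 180° − 76.41° = 104°.

φ = 104°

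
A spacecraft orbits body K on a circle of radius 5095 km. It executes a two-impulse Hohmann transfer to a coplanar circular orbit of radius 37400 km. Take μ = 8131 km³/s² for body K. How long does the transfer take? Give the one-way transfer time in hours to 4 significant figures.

Transfer-ellipse semi-major axis a_t = (r₁ + r₂)/2 = (5095 + 37400)/2 = 21247.5 km.
Transfer time t = π√(a_t³/μ) = π√((21247.5)³ / 8131) = 1.079×10^5 s.
Converting: 1.079×10^5 s ÷ 3600 s/hour = 29.97 hours.

t = 29.97 hours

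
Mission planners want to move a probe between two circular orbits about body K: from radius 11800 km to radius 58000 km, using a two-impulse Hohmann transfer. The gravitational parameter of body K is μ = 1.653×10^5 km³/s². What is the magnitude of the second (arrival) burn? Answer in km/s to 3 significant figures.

Semi-major axis of the transfer orbit: a_t = (11800 + 58000)/2 = 34900 km.
Circular speed at r = 58000 km: v_c = √(μ/r) = 1.6882 km/s.
Transfer-orbit speed at the same r (vis-viva, a = a_t): v_t = √[μ(2/r − 1/a_t)] = 0.98164 km/s.
Δv₂ = |v_t − v_c| = |0.98164 − 1.6882| = 0.7066 km/s.

Δv₂ = 0.707 km/s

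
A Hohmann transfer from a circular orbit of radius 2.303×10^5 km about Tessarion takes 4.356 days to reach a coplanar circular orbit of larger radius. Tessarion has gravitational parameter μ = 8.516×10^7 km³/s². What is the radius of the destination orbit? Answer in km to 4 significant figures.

r₂ = 1.908×10^6 km

Transfer time t = 4.356 days = 3.763584×10^5 s, and t = π√(a_t³/μ).
So a_t = (μ t²/π²)^(1/3) = (8.516×10^7 × (3.763584×10^5)² / π²)^(1/3) = 1.0692×10^6 km.
Since a_t = (r₁ + r₂)/2, r₂ = 2a_t − r₁ = 2×1.0692×10^6 − 2.303×10^5 = 1.9081×10^6 km.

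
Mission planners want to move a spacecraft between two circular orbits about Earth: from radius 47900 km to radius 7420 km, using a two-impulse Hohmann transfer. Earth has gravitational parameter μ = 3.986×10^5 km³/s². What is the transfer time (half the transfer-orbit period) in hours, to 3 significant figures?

t = 6.36 hours

Semi-major axis of the transfer orbit: a_t = (47900 + 7420)/2 = 27660 km.
By Kepler's third law the transfer-orbit period is T = 2π√(a_t³/μ), so t = T/2 = 22890 s.
Converting: 22890 s ÷ 3600 s/hour = 6.36 hours.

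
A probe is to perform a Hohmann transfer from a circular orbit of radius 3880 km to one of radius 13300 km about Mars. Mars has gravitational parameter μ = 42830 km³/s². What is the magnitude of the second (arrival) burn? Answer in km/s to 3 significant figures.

Δv₂ = 0.588 km/s

The Hohmann ellipse has a_t = (r₁ + r₂)/2 = 8590 km.
On the circular orbit at r = 13300 km, v_c = √(μ/r) = 1.79452 km/s.
Vis-viva on the transfer ellipse at r = 13300 km gives v_t = √[μ(2/r − 1/a_t)] = 1.20606 km/s.
Δv₂ = |v_t − v_c| = |1.20606 − 1.79452| = 0.5885 km/s.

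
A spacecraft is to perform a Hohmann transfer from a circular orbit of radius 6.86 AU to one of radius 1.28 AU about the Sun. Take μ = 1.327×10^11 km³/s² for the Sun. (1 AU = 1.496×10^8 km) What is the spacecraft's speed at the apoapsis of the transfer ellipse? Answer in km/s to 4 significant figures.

In km: r₁ = 6.86 × 1.496×10^8 = 1.026256×10^9 km; r₂ = 1.28 × 1.496×10^8 = 1.91488×10^8 km.
Transfer-ellipse semi-major axis a_t = (r₁ + r₂)/2 = (1.026256×10^9 + 1.91488×10^8)/2 = 6.08872×10^8 km.
At apoapsis, r = 1.026256×10^9 km.
From the vis-viva equation, v = √[μ(2/r − 1/a_t)] = 6.377 km/s.

v = 6.377 km/s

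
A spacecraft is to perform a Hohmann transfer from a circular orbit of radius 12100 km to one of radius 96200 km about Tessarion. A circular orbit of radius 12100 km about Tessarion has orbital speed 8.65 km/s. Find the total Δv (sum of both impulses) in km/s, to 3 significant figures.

From the circular-orbit relation v² = μ/r at r = 12100 km: μ = v²r = (8.65)² × 12100 = 9.05352×10^5 km³/s².
Transfer-ellipse semi-major axis a_t = (r₁ + r₂)/2 = (12100 + 96200)/2 = 54150 km.
Circular speed at r₁: v₁ = √(μ/r₁) = √(9.05352×10^5/12100) = 8.6500 km/s.
On the transfer ellipse at r₁, vis-viva gives v_p = √[μ(2/r₁ − 1/a_t)] = 11.529 km/s.
First burn Δv₁ = |v_p − v₁| = 2.879 km/s.
Circular speed at r₂: v₂ = √(μ/r₂) = 3.068 km/s.
Transfer-orbit speed at r₂: v_a = √[μ(2/r₂ − 1/a_t)] = 1.450 km/s.
Second burn Δv₂ = |v₂ − v_a| = 1.618 km/s.
Total Δv = Δv₁ + Δv₂ = 4.497 km/s.

Δv = 4.50 km/s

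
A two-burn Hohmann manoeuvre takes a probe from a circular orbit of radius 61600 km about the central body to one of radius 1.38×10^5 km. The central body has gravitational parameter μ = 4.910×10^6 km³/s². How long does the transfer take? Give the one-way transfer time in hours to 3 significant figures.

The Hohmann ellipse has a_t = (r₁ + r₂)/2 = 99800 km.
Transfer time t = π√(a_t³/μ) = π√((99800)³ / 4.910×10^6) = 44700 s.
Converting: 44700 s ÷ 3600 s/hour = 12.4 hours.

t = 12.4 hours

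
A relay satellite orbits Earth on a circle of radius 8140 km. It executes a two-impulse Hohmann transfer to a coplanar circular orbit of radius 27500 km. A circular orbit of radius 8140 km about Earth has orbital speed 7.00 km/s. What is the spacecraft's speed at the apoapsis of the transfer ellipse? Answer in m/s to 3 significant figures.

v = 2570 m/s

From the circular-orbit relation v² = μ/r at r = 8140 km: μ = v²r = (7.00)² × 8140 = 3.98860×10^5 km³/s².
Transfer-ellipse semi-major axis a_t = (r₁ + r₂)/2 = (8140 + 27500)/2 = 17820 km.
At apoapsis, r = 27500 km.
Applying v² = μ(2/r − 1/a_t): v = 2.574 km/s.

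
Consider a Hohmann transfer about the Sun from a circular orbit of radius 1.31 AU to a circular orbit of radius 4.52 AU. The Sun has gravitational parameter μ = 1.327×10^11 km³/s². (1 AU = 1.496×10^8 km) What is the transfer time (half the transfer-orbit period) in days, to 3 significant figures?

In km: r₁ = 1.31 × 1.496×10^8 = 1.95976×10^8 km; r₂ = 4.52 × 1.496×10^8 = 6.76192×10^8 km.
Transfer-ellipse semi-major axis a_t = (r₁ + r₂)/2 = (1.95976×10^8 + 6.76192×10^8)/2 = 4.36084×10^8 km.
Half the transfer-orbit period gives t = π√(a_t³/μ) = 7.854×10^7 s.
Converting: 7.854×10^7 s ÷ 86400 s/day = 909 days.

t = 909 days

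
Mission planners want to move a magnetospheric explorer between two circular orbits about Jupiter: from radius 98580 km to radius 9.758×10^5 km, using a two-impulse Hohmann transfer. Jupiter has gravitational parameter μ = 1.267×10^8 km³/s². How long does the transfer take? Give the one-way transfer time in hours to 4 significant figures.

t = 30.52 hours

Semi-major axis of the transfer orbit: a_t = (98580 + 9.758×10^5)/2 = 5.3719×10^5 km.
Transfer time t = π√(a_t³/μ) = π√((5.3719×10^5)³ / 1.267×10^8) = 1.09889×10^5 s.
Converting: 1.09889×10^5 s ÷ 3600 s/hour = 30.52 hours.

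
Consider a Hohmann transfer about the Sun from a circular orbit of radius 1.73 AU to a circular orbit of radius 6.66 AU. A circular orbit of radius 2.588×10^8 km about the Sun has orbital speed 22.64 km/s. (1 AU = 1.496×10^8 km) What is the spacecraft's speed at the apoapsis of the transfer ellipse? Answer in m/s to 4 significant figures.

From the circular-orbit relation v² = μ/r at r = 2.588×10^8 km: μ = v²r = (22.64)² × 2.588×10^8 = 1.32653×10^11 km³/s².
In km: r₁ = 1.73 × 1.496×10^8 = 2.58808×10^8 km; r₂ = 6.66 × 1.496×10^8 = 9.96336×10^8 km.
The Hohmann ellipse has a_t = (r₁ + r₂)/2 = 6.27572×10^8 km.
At apoapsis, r = 9.96336×10^8 km.
Applying v² = μ(2/r − 1/a_t): v = 7.410 km/s.

v = 7410 m/s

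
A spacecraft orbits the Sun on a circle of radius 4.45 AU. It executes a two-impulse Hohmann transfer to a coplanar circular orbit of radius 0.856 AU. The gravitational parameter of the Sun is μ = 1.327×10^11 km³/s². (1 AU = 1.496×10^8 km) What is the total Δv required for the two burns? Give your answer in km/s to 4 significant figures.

In km: r₁ = 4.45 × 1.496×10^8 = 6.6572×10^8 km; r₂ = 0.856 × 1.496×10^8 = 1.280576×10^8 km.
Semi-major axis of the transfer orbit: a_t = (6.6572×10^8 + 1.280576×10^8)/2 = 3.968888×10^8 km.
At r₁ the circular-orbit speed is v₁ = √(μ/r₁) = 14.119 km/s.
On the transfer ellipse at r₁, vis-viva equation gives v_a = √[μ(2/r₁ − 1/a_t)] = 8.0197 km/s.
First burn Δv₁ = |v_a − v₁| = 6.099 km/s.
Circular speed at r₂: v₂ = √(μ/r₂) = 32.19 km/s.
Transfer-orbit speed at r₂: v_p = √[μ(2/r₂ − 1/a_t)] = 41.69 km/s.
Second burn Δv₂ = |v₂ − v_p| = 9.500 km/s.
Δv = Δv₁ + Δv₂ = 6.099 + 9.500 = 15.60 km/s.

Δv = 15.60 km/s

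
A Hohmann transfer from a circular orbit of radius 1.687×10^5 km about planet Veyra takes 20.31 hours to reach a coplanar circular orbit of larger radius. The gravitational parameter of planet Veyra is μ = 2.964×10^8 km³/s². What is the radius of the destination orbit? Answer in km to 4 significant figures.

r₂ = 9.183×10^5 km

Transfer time t = 20.31 hours = 73116 s, and t = π√(a_t³/μ).
So a_t = (μ t²/π²)^(1/3) = (2.964×10^8 × (73116)² / π²)^(1/3) = 5.4350×10^5 km.
Since a_t = (r₁ + r₂)/2, r₂ = 2a_t − r₁ = 2×5.4350×10^5 − 1.687×10^5 = 9.183×10^5 km.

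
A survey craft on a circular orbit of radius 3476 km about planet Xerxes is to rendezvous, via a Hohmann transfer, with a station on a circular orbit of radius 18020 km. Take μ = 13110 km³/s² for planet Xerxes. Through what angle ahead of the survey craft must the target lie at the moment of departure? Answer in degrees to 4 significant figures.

Semi-major axis of the transfer orbit: a_t = (3476 + 18020)/2 = 10748 km.
Transfer time t = π√(a_t³/μ) = 30570 s.
The target's mean motion on its circular orbit is ω₂ = √(μ/r₂³) = 4.733×10^-5 rad/s.
Angle swept by the target during transfer: ω₂·t = 1.447 rad = 82.91°.
The survey craft traverses 180° on the transfer ellipse, so the target must lead by 180° − 82.91° = 97.09°.

φ = 97.09°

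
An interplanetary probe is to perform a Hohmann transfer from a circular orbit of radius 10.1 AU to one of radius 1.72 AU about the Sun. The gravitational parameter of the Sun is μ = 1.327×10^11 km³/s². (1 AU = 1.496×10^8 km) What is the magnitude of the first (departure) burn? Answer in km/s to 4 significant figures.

In km: r₁ = 10.1 × 1.496×10^8 = 1.51096×10^9 km; r₂ = 1.72 × 1.496×10^8 = 2.57312×10^8 km.
Transfer-ellipse semi-major axis a_t = (r₁ + r₂)/2 = (1.51096×10^9 + 2.57312×10^8)/2 = 8.84136×10^8 km.
Circular speed at r = 1.51096×10^9 km: v_c = √(μ/r) = 9.3715 km/s.
Vis-viva on the transfer ellipse at r = 1.51096×10^9 km gives v_t = √[μ(2/r − 1/a_t)] = 5.0557 km/s.
Δv₁ = |v_t − v_c| = |5.0557 − 9.3715| = 4.316 km/s.

Δv₁ = 4.316 km/s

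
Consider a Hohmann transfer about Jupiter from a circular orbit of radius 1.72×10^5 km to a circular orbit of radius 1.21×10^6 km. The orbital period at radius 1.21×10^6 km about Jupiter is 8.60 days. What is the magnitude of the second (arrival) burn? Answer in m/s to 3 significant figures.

Δv₂ = 5130 m/s

From Kepler's third law T² = 4π²r³/μ at r = 1.21×10^6 km, T = 8.60 days = 8.60 × 86400 s = 7.4304×10^5 s: μ = 4π²r³/T² = 1.26675×10^8 km³/s².
The Hohmann ellipse has a_t = (r₁ + r₂)/2 = 6.910×10^5 km.
On the circular orbit at r = 1.210×10^6 km, v_c = √(μ/r) = 10.232 km/s.
Transfer-orbit speed at the same r (vis-viva, a = a_t): v_t = √[μ(2/r − 1/a_t)] = 5.1048 km/s.
Δv₂ = |v_t − v_c| = |5.1048 − 10.232| = 5.127 km/s.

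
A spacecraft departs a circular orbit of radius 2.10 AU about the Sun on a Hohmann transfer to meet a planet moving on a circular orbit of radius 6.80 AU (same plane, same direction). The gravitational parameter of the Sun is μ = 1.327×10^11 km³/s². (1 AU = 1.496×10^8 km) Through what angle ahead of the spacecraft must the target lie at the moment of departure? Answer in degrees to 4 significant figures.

φ = 84.71°

In km: r₁ = 2.10 × 1.496×10^8 = 3.1416×10^8 km; r₂ = 6.80 × 1.496×10^8 = 1.01728×10^9 km.
Semi-major axis of the transfer orbit: a_t = (3.1416×10^8 + 1.01728×10^9)/2 = 6.6572×10^8 km.
Transfer time t = π√(a_t³/μ) = 1.4813×10^8 s.
Target angular speed ω₂ = √(μ/r₂³) = 1.1227×10^-8 rad/s.
Angle swept by the target during transfer: ω₂·t = 1.6631 rad = 95.29°.
The spacecraft traverses 180° on the transfer ellipse, so the target must lead by 180° − 95.29° = 84.71°.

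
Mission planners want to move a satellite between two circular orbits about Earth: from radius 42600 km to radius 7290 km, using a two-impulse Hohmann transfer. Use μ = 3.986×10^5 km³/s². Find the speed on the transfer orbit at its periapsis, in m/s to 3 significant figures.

Transfer-ellipse semi-major axis a_t = (r₁ + r₂)/2 = (42600 + 7290)/2 = 24945 km.
The periapsis of the transfer ellipse is at r = 7290 km.
Vis-viva: v = √[μ(2/r − 1/a_t)] = √[3.986×10^5 × (2/7290 − 1/24945)] = 9.663 km/s.

v = 9660 m/s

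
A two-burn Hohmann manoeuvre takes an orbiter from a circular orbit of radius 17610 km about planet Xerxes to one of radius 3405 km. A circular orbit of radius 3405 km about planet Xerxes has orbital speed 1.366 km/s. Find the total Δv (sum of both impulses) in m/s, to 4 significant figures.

From the circular-orbit relation v² = μ/r at r = 3405 km: μ = v²r = (1.366)² × 3405 = 6353.58 km³/s².
The Hohmann ellipse has a_t = (r₁ + r₂)/2 = 10507.5 km.
At r₁ the circular-orbit speed is v₁ = √(μ/r₁) = 0.60066 km/s.
On the transfer ellipse at r₁, v² = μ(2/r − 1/a) gives v_a = √[μ(2/r₁ − 1/a_t)] = 0.34193 km/s.
First burn Δv₁ = |v_a − v₁| = 0.2587 km/s.
Circular speed at r₂: v₂ = √(μ/r₂) = 1.3660 km/s.
Transfer-orbit speed at r₂: v_p = √[μ(2/r₂ − 1/a_t)] = 1.7684 km/s.
Second burn Δv₂ = |v₂ − v_p| = 0.4024 km/s.
Δv = Δv₁ + Δv₂ = 0.2587 + 0.4024 = 0.6611 km/s.

Δv = 661.1 m/s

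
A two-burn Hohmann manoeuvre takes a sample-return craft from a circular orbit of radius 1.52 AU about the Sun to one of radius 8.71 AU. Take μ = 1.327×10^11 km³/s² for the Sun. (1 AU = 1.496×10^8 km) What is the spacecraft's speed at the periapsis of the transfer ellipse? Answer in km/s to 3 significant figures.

v = 31.5 km/s

In km: r₁ = 1.52 × 1.496×10^8 = 2.27392×10^8 km; r₂ = 8.71 × 1.496×10^8 = 1.303016×10^9 km.
The Hohmann ellipse has a_t = (r₁ + r₂)/2 = 7.65204×10^8 km.
At periapsis, r = 2.27392×10^8 km.
Applying v² = μ(2/r − 1/a_t): v = 31.52 km/s.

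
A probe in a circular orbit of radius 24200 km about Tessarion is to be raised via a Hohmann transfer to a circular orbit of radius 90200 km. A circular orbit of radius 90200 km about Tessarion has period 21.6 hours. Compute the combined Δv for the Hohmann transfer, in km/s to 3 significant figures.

Δv = 6.15 km/s

From Kepler's third law T² = 4π²r³/μ at r = 90200 km, T = 21.6 hours = 21.6 × 3600 s = 77760 s: μ = 4π²r³/T² = 4.79145×10^6 km³/s².
Transfer-ellipse semi-major axis a_t = (r₁ + r₂)/2 = (24200 + 90200)/2 = 57200 km.
At r₁ the circular-orbit speed is v₁ = √(μ/r₁) = 14.07103 km/s.
Transfer-orbit speed at r₁ (vis-viva equation): v_p = √[μ(2/r₁ − 1/a_t)] = 17.66977 km/s.
First burn Δv₁ = |v_p − v₁| = 3.5987 km/s.
At r₂, v₂ = √(μ/r₂) = 7.2884 km/s.
Transfer-orbit speed at r₂: v_a = √[μ(2/r₂ − 1/a_t)] = 4.7407 km/s.
Second burn Δv₂ = |v₂ − v_a| = 2.5477 km/s.
Total Δv = Δv₁ + Δv₂ = 6.146 km/s.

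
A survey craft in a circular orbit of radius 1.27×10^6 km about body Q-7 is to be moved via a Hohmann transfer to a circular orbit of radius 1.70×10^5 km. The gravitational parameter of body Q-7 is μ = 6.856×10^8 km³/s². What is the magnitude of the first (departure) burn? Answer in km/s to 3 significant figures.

Δv₁ = 11.9 km/s

Semi-major axis of the transfer orbit: a_t = (1.270×10^6 + 1.700×10^5)/2 = 7.200×10^5 km.
Circular speed at r = 1.270×10^6 km: v_c = √(μ/r) = 23.23 km/s.
Transfer-orbit speed at the same r (vis-viva, a = a_t): v_t = √[μ(2/r − 1/a_t)] = 11.29 km/s.
Δv₁ = |v_t − v_c| = |11.29 − 23.23| = 11.94 km/s.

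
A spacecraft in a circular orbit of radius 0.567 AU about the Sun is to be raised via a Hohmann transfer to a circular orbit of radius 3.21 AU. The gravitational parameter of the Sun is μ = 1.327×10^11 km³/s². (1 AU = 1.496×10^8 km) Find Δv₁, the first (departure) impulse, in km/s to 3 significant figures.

In km: r₁ = 0.567 × 1.496×10^8 = 8.48232×10^7 km; r₂ = 3.21 × 1.496×10^8 = 4.80216×10^8 km.
Semi-major axis of the transfer orbit: a_t = (8.48232×10^7 + 4.80216×10^8)/2 = 2.825196×10^8 km.
Circular speed at r = 8.48232×10^7 km: v_c = √(μ/r) = 39.553 km/s.
Transfer-orbit speed at the same r (vis-viva, a = a_t): v_t = √[μ(2/r − 1/a_t)] = 51.567 km/s.
Δv₁ = |v_t − v_c| = |51.567 − 39.553| = 12.01 km/s.

Δv₁ = 12.0 km/s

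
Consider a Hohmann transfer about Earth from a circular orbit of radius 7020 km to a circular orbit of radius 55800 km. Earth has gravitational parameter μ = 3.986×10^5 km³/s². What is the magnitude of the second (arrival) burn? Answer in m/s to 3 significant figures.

Δv₂ = 1410 m/s

The Hohmann ellipse has a_t = (r₁ + r₂)/2 = 31410 km.
On the circular orbit at r = 55800 km, v_c = √(μ/r) = 2.673 km/s.
Vis-viva on the transfer ellipse at r = 55800 km gives v_t = √[μ(2/r − 1/a_t)] = 1.264 km/s.
Δv₂ = |v_t − v_c| = |1.264 − 2.673| = 1.409 km/s.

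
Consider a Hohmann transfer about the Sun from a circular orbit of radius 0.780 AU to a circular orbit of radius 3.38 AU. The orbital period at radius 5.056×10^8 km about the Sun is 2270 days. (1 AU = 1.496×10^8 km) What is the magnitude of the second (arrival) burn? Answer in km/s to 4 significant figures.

Δv₂ = 6.278 km/s

From Kepler's third law T² = 4π²r³/μ at r = 5.056×10^8 km, T = 2270 days = 2270 × 86400 s = 1.96128×10^8 s: μ = 4π²r³/T² = 1.32648×10^11 km³/s².
In km: r₁ = 0.780 × 1.496×10^8 = 1.16688×10^8 km; r₂ = 3.38 × 1.496×10^8 = 5.05648×10^8 km.
The Hohmann ellipse has a_t = (r₁ + r₂)/2 = 3.11168×10^8 km.
Circular speed at r = 5.05648×10^8 km: v_c = √(μ/r) = 16.1967 km/s.
Vis-viva on the transfer ellipse at r = 5.05648×10^8 km gives v_t = √[μ(2/r − 1/a_t)] = 9.91842 km/s.
Δv₂ = |v_t − v_c| = |9.91842 − 16.1967| = 6.278 km/s.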